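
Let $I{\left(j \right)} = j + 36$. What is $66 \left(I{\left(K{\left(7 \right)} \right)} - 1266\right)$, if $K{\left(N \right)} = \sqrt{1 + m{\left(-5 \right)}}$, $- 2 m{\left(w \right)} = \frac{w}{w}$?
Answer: $-81180 + 33 \sqrt{2} \approx -81133.0$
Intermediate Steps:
$m{\left(w \right)} = - \frac{1}{2}$ ($m{\left(w \right)} = - \frac{w \frac{1}{w}}{2} = \left(- \frac{1}{2}\right) 1 = - \frac{1}{2}$)
$K{\left(N \right)} = \frac{\sqrt{2}}{2}$ ($K{\left(N \right)} = \sqrt{1 - \frac{1}{2}} = \sqrt{\frac{1}{2}} = \frac{\sqrt{2}}{2}$)
$I{\left(j \right)} = 36 + j$
$66 \left(I{\left(K{\left(7 \right)} \right)} - 1266\right) = 66 \left(\left(36 + \frac{\sqrt{2}}{2}\right) - 1266\right) = 66 \left(-1230 + \frac{\sqrt{2}}{2}\right) = -81180 + 33 \sqrt{2}$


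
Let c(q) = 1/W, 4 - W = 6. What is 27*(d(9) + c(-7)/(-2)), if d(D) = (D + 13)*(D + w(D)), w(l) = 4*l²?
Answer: 791235/4 ≈ 1.9781e+5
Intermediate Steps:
W = -2 (W = 4 - 1*6 = 4 - 6 = -2)
c(q) = -½ (c(q) = 1/(-2) = -½)
d(D) = (13 + D)*(D + 4*D²) (d(D) = (D + 13)*(D + 4*D²) = (13 + D)*(D + 4*D²))
27*(d(9) + c(-7)/(-2)) = 27*(9*(13 + 4*9² + 53*9) - ½/(-2)) = 27*(9*(13 + 4*81 + 477) - ½*(-½)) = 27*(9*(13 + 324 + 477) + ¼) = 27*(9*814 + ¼) = 27*(7326 + ¼) = 27*(29305/4) = 791235/4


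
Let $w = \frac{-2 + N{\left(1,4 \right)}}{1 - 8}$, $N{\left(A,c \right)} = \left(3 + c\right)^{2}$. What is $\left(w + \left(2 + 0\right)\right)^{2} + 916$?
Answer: $\frac{45973}{49} \approx 938.22$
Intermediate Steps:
$w = - \frac{47}{7}$ ($w = \frac{-2 + \left(3 + 4\right)^{2}}{1 - 8} = \frac{-2 + 7^{2}}{-7} = \left(-2 + 49\right) \left(- \frac{1}{7}\right) = 47 \left(- \frac{1}{7}\right) = - \frac{47}{7} \approx -6.7143$)
$\left(w + \left(2 + 0\right)\right)^{2} + 916 = \left(- \frac{47}{7} + \left(2 + 0\right)\right)^{2} + 916 = \left(- \frac{47}{7} + 2\right)^{2} + 916 = \left(- \frac{33}{7}\right)^{2} + 916 = \frac{1089}{49} + 916 = \frac{45973}{49}$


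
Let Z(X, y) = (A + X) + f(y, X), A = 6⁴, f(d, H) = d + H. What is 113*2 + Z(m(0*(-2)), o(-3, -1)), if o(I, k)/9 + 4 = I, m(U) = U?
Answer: 1459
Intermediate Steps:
f(d, H) = H + d
o(I, k) = -36 + 9*I
A = 1296
Z(X, y) = 1296 + y + 2*X (Z(X, y) = (1296 + X) + (X + y) = 1296 + y + 2*X)
113*2 + Z(m(0*(-2)), o(-3, -1)) = 113*2 + (1296 + (-36 + 9*(-3)) + 2*(0*(-2))) = 226 + (1296 + (-36 - 27) + 2*0) = 226 + (1296 - 63 + 0) = 226 + 1233 = 1459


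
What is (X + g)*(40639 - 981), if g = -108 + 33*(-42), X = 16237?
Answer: 584677894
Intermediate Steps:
g = -1494 (g = -108 - 1386 = -1494)
(X + g)*(40639 - 981) = (16237 - 1494)*(40639 - 981) = 14743*39658 = 584677894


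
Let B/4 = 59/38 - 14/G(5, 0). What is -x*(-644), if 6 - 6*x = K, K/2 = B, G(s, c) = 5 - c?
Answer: 162932/95 ≈ 1715.1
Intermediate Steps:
B = -474/95 (B = 4*(59/38 - 14/(5 - 1*0)) = 4*(59*(1/38) - 14/(5 + 0)) = 4*(59/38 - 14/5) = 4*(-237/190) = -474/95 ≈ -4.9895)
K = -948/95 (K = 2*(-474/95) = -948/95 ≈ -9.9789)
x = 253/95 (x = 1 - ⅙*(-948/95) = 1 + 158/95 = 253/95 ≈ 2.6632)
-x*(-644) = -253*(-644)/95 = -1*(-162932/95) = 162932/95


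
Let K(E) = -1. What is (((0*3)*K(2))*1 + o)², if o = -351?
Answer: 123201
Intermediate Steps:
(((0*3)*K(2))*1 + o)² = (((0*3)*(-1))*1 - 351)² = ((0*(-1))*1 - 351)² = (0*1 - 351)² = (0 - 351)² = (-351)² = 123201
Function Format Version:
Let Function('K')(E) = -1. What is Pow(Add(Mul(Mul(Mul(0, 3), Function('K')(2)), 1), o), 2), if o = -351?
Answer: 123201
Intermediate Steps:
Pow(Add(Mul(Mul(Mul(0, 3), Function('K')(2)), 1), o), 2) = Pow(Add(Mul(Mul(Mul(0, 3), -1), 1), -351), 2) = Pow(Add(Mul(Mul(0, -1), 1), -351), 2) = Pow(Add(Mul(0, 1), -351), 2) = Pow(Add(0, -351), 2) = Pow(-351, 2) = 123201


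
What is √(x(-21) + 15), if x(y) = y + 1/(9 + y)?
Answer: I*√219/6 ≈ 2.4664*I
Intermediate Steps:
√(x(-21) + 15) = √((1 + (-21)² + 9*(-21))/(9 - 21) + 15) = √((1 + 441 - 189)/(-12) + 15) = √(-1/12*253 + 15) = √(-253/12 + 15) = √(-73/12) = I*√219/6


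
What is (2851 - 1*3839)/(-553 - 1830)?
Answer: 988/2383 ≈ 0.41460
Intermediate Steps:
(2851 - 1*3839)/(-553 - 1830) = (2851 - 3839)/(-2383) = -988*(-1/2383) = 988/2383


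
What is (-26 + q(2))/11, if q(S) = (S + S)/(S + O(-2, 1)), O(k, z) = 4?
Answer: -76/33 ≈ -2.3030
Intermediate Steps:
q(S) = 2*S/(4 + S) (q(S) = (S + S)/(S + 4) = (2*S)/(4 + S) = 2*S/(4 + S))
(-26 + q(2))/11 = (-26 + 2*2/(4 + 2))/11 = (-26 + 2*2/6)*(1/11) = (-26 + 2*2*(1/6))*(1/11) = (-26 + 2/3)*(1/11) = -76/3*1/11 = -76/33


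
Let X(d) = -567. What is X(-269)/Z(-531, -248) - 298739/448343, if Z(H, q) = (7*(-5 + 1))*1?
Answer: 5017261/256196 ≈ 19.584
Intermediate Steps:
Z(H, q) = -28 (Z(H, q) = (7*(-4))*1 = -28*1 = -28)
X(-269)/Z(-531, -248) - 298739/448343 = -567/(-28) - 298739/448343 = -567*(-1/28) - 298739*1/448343 = 81/4 - 42677/64049 = 5017261/256196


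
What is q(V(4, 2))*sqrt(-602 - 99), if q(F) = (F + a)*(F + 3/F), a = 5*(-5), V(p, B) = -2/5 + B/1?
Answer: -16263*I*sqrt(701)/200 ≈ -2152.9*I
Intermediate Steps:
V(p, B) = -2/5 + B (V(p, B) = -2*1/5 + B*1 = -2/5 + B)
a = -25
q(F) = (-25 + F)*(F + 3/F) (q(F) = (F - 25)*(F + 3/F) = (-25 + F)*(F + 3/F))
q(V(4, 2))*sqrt(-602 - 99) = (3 + (-2/5 + 2)**2 - 75/(-2/5 + 2) - 25*(-2/5 + 2))*sqrt(-602 - 99) = (3 + (8/5)**2 - 75/8/5 - 25*8/5)*sqrt(-701) = (3 + 64/25 - 75*5/8 - 40)*(I*sqrt(701)) = (3 + 64/25 - 375/8 - 40)*(I*sqrt(701)) = -16263*I*sqrt(701)/200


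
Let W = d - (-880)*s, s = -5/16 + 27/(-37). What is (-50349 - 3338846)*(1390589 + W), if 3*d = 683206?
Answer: -608469621022220/111 ≈ -5.4817e+12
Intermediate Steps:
d = 683206/3 (d = (1/3)*683206 = 683206/3 ≈ 2.2774e+5)
s = -617/592 (s = -5*1/16 + 27*(-1/37) = -5/16 - 27/37 = -617/592 ≈ -1.0422)
W = 25176817/111 (W = 683206/3 - (-880)*(-617)/592 = 683206/3 - 1*33935/37 = 683206/3 - 33935/37 = 25176817/111 ≈ 2.2682e+5)
(-50349 - 3338846)*(1390589 + W) = (-50349 - 3338846)*(1390589 + 25176817/111) = -3389195*179532196/111 = -608469621022220/111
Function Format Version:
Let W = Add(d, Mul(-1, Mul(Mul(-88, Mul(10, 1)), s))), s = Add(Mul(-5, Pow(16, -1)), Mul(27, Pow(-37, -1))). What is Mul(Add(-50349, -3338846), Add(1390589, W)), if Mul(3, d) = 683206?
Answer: Rational(-608469621022220, 111) ≈ -5.4817e+12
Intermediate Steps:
d = Rational(683206, 3) (d = Mul(Rational(1, 3), 683206) = Rational(683206, 3) ≈ 2.2774e+5)
s = Rational(-617, 592) (s = Add(Mul(-5, Rational(1, 16)), Mul(27, Rational(-1, 37))) = Add(Rational(-5, 16), Rational(-27, 37)) = Rational(-617, 592) ≈ -1.0422)
W = Rational(25176817, 111) (W = Add(Rational(683206, 3), Mul(-1, Mul(Mul(-88, Mul(10, 1)), Rational(-617, 592)))) = Add(Rational(683206, 3), Mul(-1, Mul(Mul(-88, 10), Rational(-617, 592)))) = Add(Rational(683206, 3), Mul(-1, Mul(-880, Rational(-617, 592)))) = Add(Rational(683206, 3), Mul(-1, Rational(33935, 37))) = Add(Rational(683206, 3), Rational(-33935, 37)) = Rational(25176817, 111) ≈ 2.2682e+5)
Mul(Add(-50349, -3338846), Add(1390589, W)) = Mul(Add(-50349, -3338846), Add(1390589, Rational(25176817, 111))) = Mul(-3389195, Rational(179532196, 111)) = Rational(-608469621022220, 111)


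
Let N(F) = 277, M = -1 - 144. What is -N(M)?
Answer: -277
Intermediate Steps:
M = -145
-N(M) = -1*277 = -277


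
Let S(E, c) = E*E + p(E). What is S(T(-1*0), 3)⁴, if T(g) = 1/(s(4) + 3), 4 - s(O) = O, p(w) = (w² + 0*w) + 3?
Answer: 707281/6561 ≈ 107.80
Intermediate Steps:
p(w) = 3 + w² (p(w) = (w² + 0) + 3 = w² + 3 = 3 + w²)
s(O) = 4 - O
T(g) = ⅓ (T(g) = 1/((4 - 1*4) + 3) = 1/((4 - 4) + 3) = 1/(0 + 3) = 1/3 = ⅓)
S(E, c) = 3 + 2*E² (S(E, c) = E*E + (3 + E²) = E² + (3 + E²) = 3 + 2*E²)
S(T(-1*0), 3)⁴ = (3 + 2*(⅓)²)⁴ = (3 + 2*(⅑))⁴ = (3 + 2/9)⁴ = (29/9)⁴ = 707281/6561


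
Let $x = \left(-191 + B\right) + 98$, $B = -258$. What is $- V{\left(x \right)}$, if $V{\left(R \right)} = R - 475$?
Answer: $826$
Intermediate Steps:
$x = -351$ ($x = \left(-191 - 258\right) + 98 = -449 + 98 = -351$)
$V{\left(R \right)} = -475 + R$ ($V{\left(R \right)} = R - 475 = -475 + R$)
$- V{\left(x \right)} = - (-475 - 351) = \left(-1\right) \left(-826\right) = 826$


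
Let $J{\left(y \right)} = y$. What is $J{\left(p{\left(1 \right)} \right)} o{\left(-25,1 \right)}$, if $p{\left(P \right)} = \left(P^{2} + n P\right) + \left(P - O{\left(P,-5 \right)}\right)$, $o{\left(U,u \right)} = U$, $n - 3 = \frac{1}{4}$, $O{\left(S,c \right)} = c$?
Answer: $- \frac{1025}{4} \approx -256.25$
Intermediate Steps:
$n = \frac{13}{4}$ ($n = 3 + \frac{1}{4} = \frac{13}{4} \approx 3.25$)
$p{\left(P \right)} = 5 + P^{2} + \frac{17 P}{4}$ ($p{\left(P \right)} = \left(P^{2} + \frac{13 P}{4}\right) + \left(P - -5\right) = \left(P^{2} + \frac{13 P}{4}\right) + \left(P + 5\right) = \left(P^{2} + \frac{13 P}{4}\right) + \left(5 + P\right) = 5 + P^{2} + \frac{17 P}{4}$)
$J{\left(p{\left(1 \right)} \right)} o{\left(-25,1 \right)} = \left(5 + 1^{2} + \frac{17}{4} \cdot 1\right) \left(-25\right) = \left(5 + 1 + \frac{17}{4}\right) \left(-25\right) = \frac{41}{4} \left(-25\right) = - \frac{1025}{4}$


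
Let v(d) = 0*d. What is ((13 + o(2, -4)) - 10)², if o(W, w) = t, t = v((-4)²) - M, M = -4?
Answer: 49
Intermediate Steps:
v(d) = 0
t = 4 (t = 0 - 1*(-4) = 0 + 4 = 4)
o(W, w) = 4
((13 + o(2, -4)) - 10)² = ((13 + 4) - 10)² = (17 - 10)² = 7² = 49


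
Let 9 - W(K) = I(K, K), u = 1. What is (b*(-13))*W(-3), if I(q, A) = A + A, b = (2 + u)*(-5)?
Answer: 2925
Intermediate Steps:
b = -15 (b = (2 + 1)*(-5) = 3*(-5) = -15)
I(q, A) = 2*A
W(K) = 9 - 2*K
(b*(-13))*W(-3) = (-15*(-13))*(9 - 2*(-3)) = 195*(9 + 6) = 195*15 = 2925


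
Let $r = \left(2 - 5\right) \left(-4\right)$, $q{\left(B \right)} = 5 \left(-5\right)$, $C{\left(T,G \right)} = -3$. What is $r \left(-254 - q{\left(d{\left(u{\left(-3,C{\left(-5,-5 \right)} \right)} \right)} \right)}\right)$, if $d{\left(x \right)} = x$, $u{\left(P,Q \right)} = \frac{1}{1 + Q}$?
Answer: $-2748$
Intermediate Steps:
$q{\left(B \right)} = -25$
$r = 12$ ($r = \left(-3\right) \left(-4\right) = 12$)
$r \left(-254 - q{\left(d{\left(u{\left(-3,C{\left(-5,-5 \right)} \right)} \right)} \right)}\right) = 12 \left(-254 - -25\right) = 12 \left(-254 + 25\right) = 12 \left(-229\right) = -2748$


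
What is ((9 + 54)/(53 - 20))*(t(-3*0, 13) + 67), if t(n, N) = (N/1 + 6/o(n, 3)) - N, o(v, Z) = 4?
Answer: 2877/22 ≈ 130.77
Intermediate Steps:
t(n, N) = 3/2 (t(n, N) = (N/1 + 6/4) - N = (N*1 + 6*(¼)) - N = (N + 3/2) - N = (3/2 + N) - N = 3/2)
((9 + 54)/(53 - 20))*(t(-3*0, 13) + 67) = ((9 + 54)/(53 - 20))*(3/2 + 67) = (63/33)*(137/2) = (63*(1/33))*(137/2) = (21/11)*(137/2) = 2877/22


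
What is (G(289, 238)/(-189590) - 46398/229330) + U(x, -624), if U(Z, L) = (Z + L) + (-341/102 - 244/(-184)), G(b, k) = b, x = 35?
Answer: -9335155606439/15789623970 ≈ -591.22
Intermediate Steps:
U(Z, L) = -2366/1173 + L + Z (U(Z, L) = (L + Z) + (-341*1/102 - 244*(-1/184)) = (L + Z) + (-341/102 + 61/46) = (L + Z) - 2366/1173 = -2366/1173 + L + Z)
(G(289, 238)/(-189590) - 46398/229330) + U(x, -624) = (289/(-189590) - 46398/229330) + (-2366/1173 - 624 + 35) = (289*(-1/189590) - 46398*1/229330) - 693263/1173 = (-289/189590 - 1221/6035) - 693263/1173 = -46646701/228835130 - 693263/1173 = -9335155606439/15789623970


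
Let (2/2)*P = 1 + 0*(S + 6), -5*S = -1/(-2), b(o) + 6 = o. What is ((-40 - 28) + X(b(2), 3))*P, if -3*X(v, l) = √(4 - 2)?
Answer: -68 - √2/3 ≈ -68.471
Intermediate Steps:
b(o) = -6 + o
S = -⅒ (S = -(-1)/(5*(-2)) = -(-1)*(-1)/(5*2) = -⅕*½ = -⅒ ≈ -0.10000)
X(v, l) = -√2/3 (X(v, l) = -√(4 - 2)/3 = -√2/3)
P = 1 (P = 1 + 0*(-⅒ + 6) = 1 + 0*(59/10) = 1 + 0 = 1)
((-40 - 28) + X(b(2), 3))*P = ((-40 - 28) - √2/3)*1 = (-68 - √2/3)*1 = -68 - √2/3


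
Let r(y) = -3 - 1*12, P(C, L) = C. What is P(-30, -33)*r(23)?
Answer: 450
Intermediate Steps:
r(y) = -15 (r(y) = -3 - 12 = -15)
P(-30, -33)*r(23) = -30*(-15) = 450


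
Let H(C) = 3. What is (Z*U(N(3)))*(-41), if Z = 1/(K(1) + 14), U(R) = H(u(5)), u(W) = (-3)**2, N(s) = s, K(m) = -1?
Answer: -123/13 ≈ -9.4615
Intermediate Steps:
u(W) = 9
U(R) = 3
Z = 1/13 (Z = 1/(-1 + 14) = 1/13 ≈ 0.076923)
(Z*U(N(3)))*(-41) = ((1/13)*3)*(-41) = (3/13)*(-41) = -123/13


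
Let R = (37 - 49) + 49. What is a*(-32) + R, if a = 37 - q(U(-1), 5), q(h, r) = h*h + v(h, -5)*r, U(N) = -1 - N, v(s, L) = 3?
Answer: -667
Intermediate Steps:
R = 37 (R = -12 + 49 = 37)
q(h, r) = h² + 3*r (q(h, r) = h*h + 3*r = h² + 3*r)
a = 22 (a = 37 - ((-1 - 1*(-1))² + 3*5) = 37 - ((-1 + 1)² + 15) = 37 - (0² + 15) = 37 - (0 + 15) = 37 - 1*15 = 37 - 15 = 22)
a*(-32) + R = 22*(-32) + 37 = -704 + 37 = -667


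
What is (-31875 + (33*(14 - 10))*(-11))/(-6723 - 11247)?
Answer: 11109/5990 ≈ 1.8546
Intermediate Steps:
(-31875 + (33*(14 - 10))*(-11))/(-6723 - 11247) = (-31875 + (33*4)*(-11))/(-17970) = (-31875 + 132*(-11))*(-1/17970) = (-31875 - 1452)*(-1/17970) = -33327*(-1/17970) = 11109/5990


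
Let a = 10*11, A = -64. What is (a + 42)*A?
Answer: -9728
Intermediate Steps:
a = 110
(a + 42)*A = (110 + 42)*(-64) = 152*(-64) = -9728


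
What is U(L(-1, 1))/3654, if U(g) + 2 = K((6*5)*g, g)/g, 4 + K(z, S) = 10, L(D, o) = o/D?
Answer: -4/1827 ≈ -0.0021894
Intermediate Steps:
K(z, S) = 6 (K(z, S) = -4 + 10 = 6)
U(g) = -2 + 6/g
U(L(-1, 1))/3654 = (-2 + 6/((1/(-1))))/3654 = (-2 + 6/((1*(-1))))*(1/3654) = (-2 + 6/(-1))*(1/3654) = (-2 + 6*(-1))*(1/3654) = (-2 - 6)*(1/3654) = -8*1/3654 = -4/1827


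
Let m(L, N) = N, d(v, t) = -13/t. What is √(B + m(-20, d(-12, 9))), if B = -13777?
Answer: I*√124006/3 ≈ 117.38*I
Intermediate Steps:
√(B + m(-20, d(-12, 9))) = √(-13777 - 13/9) = √(-124006/9) = I*√124006/3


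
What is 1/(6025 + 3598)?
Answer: 1/9623 ≈ 0.00010392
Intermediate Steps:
1/(6025 + 3598) = 1/9623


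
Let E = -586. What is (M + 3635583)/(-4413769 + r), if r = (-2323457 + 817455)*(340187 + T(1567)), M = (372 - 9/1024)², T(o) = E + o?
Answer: -3957284364369/538762652266004480 ≈ -7.3451e-6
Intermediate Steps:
T(o) = -586 + o
M = 145099284561/1048576 (M = (372 - 9*1/1024)² = (372 - 9/1024)² = (380919/1024)² = 145099284561/1048576 ≈ 1.3838e+5)
r = -513799690336 (r = (-2323457 + 817455)*(340187 + (-586 + 1567)) = -1506002*(340187 + 981) = -1506002*341168 = -513799690336)
(M + 3635583)/(-4413769 + r) = (145099284561/1048576 + 3635583)/(-4413769 - 513799690336) = (3957284364369/1048576)/(-513804104105) = (3957284364369/1048576)*(-1/513804104105) = -3957284364369/538762652266004480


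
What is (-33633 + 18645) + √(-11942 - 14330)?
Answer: -14988 + 4*I*√1642 ≈ -14988.0 + 162.09*I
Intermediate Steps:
(-33633 + 18645) + √(-11942 - 14330) = -14988 + √(-26272) = -14988 + 4*I*√1642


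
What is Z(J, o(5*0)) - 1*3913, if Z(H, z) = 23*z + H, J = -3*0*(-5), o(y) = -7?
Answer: -4074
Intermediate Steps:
J = 0 (J = 0*(-5) = 0)
Z(H, z) = H + 23*z
Z(J, o(5*0)) - 1*3913 = (0 + 23*(-7)) - 1*3913 = (0 - 161) - 3913 = -161 - 3913 = -4074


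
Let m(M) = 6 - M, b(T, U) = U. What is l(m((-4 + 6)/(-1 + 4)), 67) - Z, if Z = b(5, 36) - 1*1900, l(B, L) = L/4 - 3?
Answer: 7511/4 ≈ 1877.8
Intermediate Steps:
l(B, L) = -3 + L/4 (l(B, L) = L*(¼) - 3 = L/4 - 3 = -3 + L/4)
Z = -1864 (Z = 36 - 1*1900 = 36 - 1900 = -1864)
l(m((-4 + 6)/(-1 + 4)), 67) - Z = (-3 + (¼)*67) - 1*(-1864) = (-3 + 67/4) + 1864 = 55/4 + 1864 = 7511/4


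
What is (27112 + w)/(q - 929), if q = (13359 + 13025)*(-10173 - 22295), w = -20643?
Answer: -6469/856636641 ≈ -7.5516e-6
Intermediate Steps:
q = -856635712 (q = 26384*(-32468) = -856635712)
(27112 + w)/(q - 929) = (27112 - 20643)/(-856635712 - 929) = 6469/(-856636641) = 6469*(-1/856636641) = -6469/856636641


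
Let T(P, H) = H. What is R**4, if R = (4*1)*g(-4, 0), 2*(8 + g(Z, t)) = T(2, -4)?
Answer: 2560000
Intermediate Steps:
g(Z, t) = -10 (g(Z, t) = -8 + (1/2)*(-4) = -8 - 2 = -10)
R = -40 (R = (4*1)*(-10) = 4*(-10) = -40)
R**4 = (-40)**4 = 2560000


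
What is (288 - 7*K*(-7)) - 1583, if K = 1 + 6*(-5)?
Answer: -2716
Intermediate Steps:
K = -29 (K = 1 - 30 = -29)
(288 - 7*K*(-7)) - 1583 = (288 - 7*(-29)*(-7)) - 1583 = (288 + 203*(-7)) - 1583 = (288 - 1421) - 1583 = -1133 - 1583 = -2716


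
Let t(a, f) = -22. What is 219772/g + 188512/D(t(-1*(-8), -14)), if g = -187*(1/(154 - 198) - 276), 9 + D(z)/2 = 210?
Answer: 2805323104/5928495 ≈ 473.19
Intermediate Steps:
D(z) = 402 (D(z) = -18 + 2*210 = -18 + 420 = 402)
g = 206465/4 (g = -187*(1/(-44) - 276) = -187*(-1/44 - 276) = -187*(-12145/44) = 206465/4 ≈ 51616.)
219772/g + 188512/D(t(-1*(-8), -14)) = 219772/(206465/4) + 188512/402 = 219772*(4/206465) + 188512*(1/402) = 125584/29495 + 94256/201 = 2805323104/5928495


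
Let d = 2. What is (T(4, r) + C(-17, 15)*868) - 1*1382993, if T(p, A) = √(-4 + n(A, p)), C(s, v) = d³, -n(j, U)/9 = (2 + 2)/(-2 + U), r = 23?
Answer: -1376049 + I*√22 ≈ -1.376e+6 + 4.6904*I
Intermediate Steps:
n(j, U) = -36/(-2 + U) (n(j, U) = -9*(2 + 2)/(-2 + U) = -36/(-2 + U))
C(s, v) = 8 (C(s, v) = 2³ = 8)
T(p, A) = √(-4 - 36/(-2 + p))
(T(4, r) + C(-17, 15)*868) - 1*1382993 = (2*√((-7 - 1*4)/(-2 + 4)) + 8*868) - 1*1382993 = (2*√((-7 - 4)/2) + 6944) - 1382993 = (2*√((½)*(-11)) + 6944) - 1382993 = (2*√(-11/2) + 6944) - 1382993 = (2*(I*√22/2) + 6944) - 1382993 = (I*√22 + 6944) - 1382993 = (6944 + I*√22) - 1382993 = -1376049 + I*√22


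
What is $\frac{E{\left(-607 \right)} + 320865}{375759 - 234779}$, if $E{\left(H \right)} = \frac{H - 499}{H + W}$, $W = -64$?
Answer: $\frac{11331659}{4978820} \approx 2.276$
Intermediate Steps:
$E{\left(H \right)} = \frac{-499 + H}{-64 + H}$ ($E{\left(H \right)} = \frac{H - 499}{H - 64} = \frac{-499 + H}{-64 + H}$)
$\frac{E{\left(-607 \right)} + 320865}{375759 - 234779} = \frac{\frac{-499 - 607}{-64 - 607} + 320865}{375759 - 234779} = \frac{\frac{1}{-671} \left(-1106\right) + 320865}{140980} = \left(\left(- \frac{1}{671}\right) \left(-1106\right) + 320865\right) \frac{1}{140980} = \left(\frac{1106}{671} + 320865\right) \frac{1}{140980} = \frac{215301521}{671} \cdot \frac{1}{140980} = \frac{11331659}{4978820}$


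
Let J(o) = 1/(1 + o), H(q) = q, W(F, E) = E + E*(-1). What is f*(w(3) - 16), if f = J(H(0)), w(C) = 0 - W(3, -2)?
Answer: -16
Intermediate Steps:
W(F, E) = 0 (W(F, E) = E - E = 0)
w(C) = 0 (w(C) = 0 - 1*0 = 0 + 0 = 0)
f = 1 (f = 1/(1 + 0) = 1/1 = 1)
f*(w(3) - 16) = 1*(0 - 16) = 1*(-16) = -16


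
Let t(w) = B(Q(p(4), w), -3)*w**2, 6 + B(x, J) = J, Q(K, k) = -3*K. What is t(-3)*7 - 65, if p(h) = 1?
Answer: -632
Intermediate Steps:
B(x, J) = -6 + J
t(w) = -9*w**2 (t(w) = (-6 - 3)*w**2 = -9*w**2)
t(-3)*7 - 65 = -9*(-3)**2*7 - 65 = -9*9*7 - 65 = -81*7 - 65 = -567 - 65 = -632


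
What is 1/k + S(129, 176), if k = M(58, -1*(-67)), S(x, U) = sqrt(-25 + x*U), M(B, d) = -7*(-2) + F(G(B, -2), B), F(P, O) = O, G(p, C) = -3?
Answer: 1/72 + sqrt(22679) ≈ 150.61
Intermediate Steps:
M(B, d) = 14 + B (M(B, d) = -7*(-2) + B = 14 + B)
S(x, U) = sqrt(-25 + U*x)
k = 72 (k = 14 + 58 = 72)
1/k + S(129, 176) = 1/72 + sqrt(-25 + 176*129) = 1/72 + sqrt(-25 + 22704) = 1/72 + sqrt(22679)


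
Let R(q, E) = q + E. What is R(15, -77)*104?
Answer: -6448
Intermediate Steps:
R(q, E) = E + q
R(15, -77)*104 = (-77 + 15)*104 = -62*104 = -6448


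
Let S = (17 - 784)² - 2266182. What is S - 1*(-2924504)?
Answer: 1246611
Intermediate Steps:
S = -1677893 (S = (-767)² - 2266182 = 588289 - 2266182 = -1677893)
S - 1*(-2924504) = -1677893 - 1*(-2924504) = -1677893 + 2924504 = 1246611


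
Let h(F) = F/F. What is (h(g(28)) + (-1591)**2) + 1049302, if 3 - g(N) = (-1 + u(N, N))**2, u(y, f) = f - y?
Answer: 3580584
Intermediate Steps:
g(N) = 2 (g(N) = 3 - (-1 + (N - N))**2 = 3 - (-1 + 0)**2 = 3 - 1*(-1)**2 = 3 - 1*1 = 3 - 1 = 2)
h(F) = 1
(h(g(28)) + (-1591)**2) + 1049302 = (1 + (-1591)**2) + 1049302 = (1 + 2531281) + 1049302 = 2531282 + 1049302 = 3580584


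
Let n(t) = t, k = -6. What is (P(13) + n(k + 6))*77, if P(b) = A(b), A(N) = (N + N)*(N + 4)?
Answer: 34034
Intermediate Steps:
A(N) = 2*N*(4 + N) (A(N) = (2*N)*(4 + N) = 2*N*(4 + N))
P(b) = 2*b*(4 + b)
(P(13) + n(k + 6))*77 = (2*13*(4 + 13) + (-6 + 6))*77 = (2*13*17 + 0)*77 = (442 + 0)*77 = 442*77 = 34034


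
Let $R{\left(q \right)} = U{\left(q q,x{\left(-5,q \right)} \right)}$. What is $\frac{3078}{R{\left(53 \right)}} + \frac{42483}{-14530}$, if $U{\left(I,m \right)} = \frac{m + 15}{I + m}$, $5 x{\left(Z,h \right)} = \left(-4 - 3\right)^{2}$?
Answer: $\frac{157581371517}{450430} \approx 3.4985 \cdot 10^{5}$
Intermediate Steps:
$x{\left(Z,h \right)} = \frac{49}{5}$ ($x{\left(Z,h \right)} = \frac{\left(-4 - 3\right)^{2}}{5} = \frac{\left(-7\right)^{2}}{5} = \frac{1}{5} \cdot 49 = \frac{49}{5}$)
$U{\left(I,m \right)} = \frac{15 + m}{I + m}$
$R{\left(q \right)} = \frac{124}{5 \left(\frac{49}{5} + q^{2}\right)}$ ($R{\left(q \right)} = \frac{15 + \frac{49}{5}}{q q + \frac{49}{5}} = \frac{1}{q^{2} + \frac{49}{5}} \cdot \frac{124}{5} = \frac{1}{\frac{49}{5} + q^{2}} \cdot \frac{124}{5} = \frac{124}{5 \left(\frac{49}{5} + q^{2}\right)}$)
$\frac{3078}{R{\left(53 \right)}} + \frac{42483}{-14530} = \frac{3078}{124 \frac{1}{49 + 5 \cdot 53^{2}}} + \frac{42483}{-14530} = \frac{3078}{124 \frac{1}{49 + 5 \cdot 2809}} + 42483 \left(- \frac{1}{14530}\right) = \frac{3078}{124 \frac{1}{49 + 14045}} - \frac{42483}{14530} = \frac{3078}{124 \cdot \frac{1}{14094}} - \frac{42483}{14530} = \frac{3078}{\frac{62}{7047}} - \frac{42483}{14530} = 3078 \cdot \frac{7047}{62} - \frac{42483}{14530} = \frac{10845333}{31} - \frac{42483}{14530} = \frac{157581371517}{450430}$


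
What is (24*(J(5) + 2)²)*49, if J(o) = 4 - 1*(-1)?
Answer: 57624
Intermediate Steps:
J(o) = 5 (J(o) = 4 + 1 = 5)
(24*(J(5) + 2)²)*49 = (24*(5 + 2)²)*49 = (24*7²)*49 = (24*49)*49 = 1176*49 = 57624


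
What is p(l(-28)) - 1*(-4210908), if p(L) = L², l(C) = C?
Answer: 4211692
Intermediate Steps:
p(l(-28)) - 1*(-4210908) = (-28)² - 1*(-4210908) = 784 + 4210908 = 4211692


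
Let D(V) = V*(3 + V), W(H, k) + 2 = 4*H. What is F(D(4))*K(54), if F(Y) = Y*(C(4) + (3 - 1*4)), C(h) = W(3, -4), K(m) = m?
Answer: 13608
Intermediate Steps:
W(H, k) = -2 + 4*H
C(h) = 10 (C(h) = -2 + 4*3 = -2 + 12 = 10)
F(Y) = 9*Y (F(Y) = Y*(10 + (3 - 1*4)) = Y*(10 + (3 - 4)) = Y*(10 - 1) = Y*9 = 9*Y)
F(D(4))*K(54) = (9*(4*(3 + 4)))*54 = (9*(4*7))*54 = (9*28)*54 = 252*54 = 13608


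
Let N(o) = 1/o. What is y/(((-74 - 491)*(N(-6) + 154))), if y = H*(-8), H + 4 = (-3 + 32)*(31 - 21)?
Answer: 1056/40115 ≈ 0.026324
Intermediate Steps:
H = 286 (H = -4 + (-3 + 32)*(31 - 21) = -4 + 29*10 = -4 + 290 = 286)
y = -2288 (y = 286*(-8) = -2288)
y/(((-74 - 491)*(N(-6) + 154))) = -2288*1/((-74 - 491)*(1/(-6) + 154)) = -2288*(-1/(565*(-⅙ + 154))) = -2288/((-565*923/6)) = -2288/(-521495/6) = -2288*(-6/521495) = 1056/40115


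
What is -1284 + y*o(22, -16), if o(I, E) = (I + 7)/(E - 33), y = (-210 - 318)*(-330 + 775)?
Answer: 6750924/49 ≈ 1.3777e+5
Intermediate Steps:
y = -234960 (y = -528*445 = -234960)
o(I, E) = (7 + I)/(-33 + E)
-1284 + y*o(22, -16) = -1284 - 234960*(7 + 22)/(-33 - 16) = -1284 - 234960*29/(-49) = -1284 - (-234960)*29/49 = -1284 - 234960*(-29/49) = -1284 + 6813840/49 = 6750924/49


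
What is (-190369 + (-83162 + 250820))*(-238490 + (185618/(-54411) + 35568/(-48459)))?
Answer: 4760514369707289440/878900883 ≈ 5.4164e+9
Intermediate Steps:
(-190369 + (-83162 + 250820))*(-238490 + (185618/(-54411) + 35568/(-48459))) = (-190369 + 167658)*(-238490 + (185618*(-1/54411) + 35568*(-1/48459))) = -22711*(-238490 + (-185618/54411 - 11856/16153)) = -22711*(-238490 - 3643384370/878900883) = -22711*(-209612714971040/878900883) = 4760514369707289440/878900883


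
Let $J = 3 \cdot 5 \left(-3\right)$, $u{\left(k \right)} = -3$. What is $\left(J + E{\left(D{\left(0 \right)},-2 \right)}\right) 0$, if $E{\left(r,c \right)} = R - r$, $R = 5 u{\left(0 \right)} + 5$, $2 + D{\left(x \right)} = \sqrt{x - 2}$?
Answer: $0$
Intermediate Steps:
$D{\left(x \right)} = -2 + \sqrt{-2 + x}$ ($D{\left(x \right)} = -2 + \sqrt{x - 2} = -2 + \sqrt{-2 + x}$)
$R = -10$ ($R = 5 \left(-3\right) + 5 = -15 + 5 = -10$)
$E{\left(r,c \right)} = -10 - r$
$J = -45$ ($J = 15 \left(-3\right) = -45$)
$\left(J + E{\left(D{\left(0 \right)},-2 \right)}\right) 0 = \left(-45 - \left(8 + \sqrt{-2 + 0}\right)\right) 0 = \left(-45 - \left(8 + \sqrt{-2}\right)\right) 0 = \left(-45 - \left(8 + i \sqrt{2}\right)\right) 0 = \left(-53 - i \sqrt{2}\right) 0 = 0$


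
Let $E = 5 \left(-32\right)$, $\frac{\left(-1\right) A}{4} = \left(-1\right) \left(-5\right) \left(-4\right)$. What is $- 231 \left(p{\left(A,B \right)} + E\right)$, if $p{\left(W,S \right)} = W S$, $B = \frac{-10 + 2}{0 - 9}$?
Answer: $\frac{61600}{3} \approx 20533.0$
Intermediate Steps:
$A = 80$ ($A = - 4 \left(-1\right) \left(-5\right) \left(-4\right) = - 4 \cdot 5 \left(-4\right) = \left(-4\right) \left(-20\right) = 80$)
$B = \frac{8}{9}$ ($B = - \frac{8}{-9} = \left(-8\right) \left(- \frac{1}{9}\right) = \frac{8}{9} \approx 0.88889$)
$p{\left(W,S \right)} = S W$
$E = -160$
$- 231 \left(p{\left(A,B \right)} + E\right) = - 231 \left(\frac{8}{9} \cdot 80 - 160\right) = - 231 \left(\frac{640}{9} - 160\right) = \left(-231\right) \left(- \frac{800}{9}\right) = \frac{61600}{3}$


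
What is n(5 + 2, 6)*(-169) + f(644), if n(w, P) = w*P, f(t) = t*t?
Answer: 407638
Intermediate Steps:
f(t) = t²
n(w, P) = P*w
n(5 + 2, 6)*(-169) + f(644) = (6*(5 + 2))*(-169) + 644² = (6*7)*(-169) + 414736 = 42*(-169) + 414736 = -7098 + 414736 = 407638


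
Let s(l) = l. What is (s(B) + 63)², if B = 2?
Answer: 4225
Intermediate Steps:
(s(B) + 63)² = (2 + 63)² = 65² = 4225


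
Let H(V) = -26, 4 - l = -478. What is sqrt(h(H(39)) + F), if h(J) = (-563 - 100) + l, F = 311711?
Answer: sqrt(311530) ≈ 558.15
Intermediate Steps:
l = 482 (l = 4 - 1*(-478) = 4 + 478 = 482)
h(J) = -181 (h(J) = (-563 - 100) + 482 = -663 + 482 = -181)
sqrt(h(H(39)) + F) = sqrt(-181 + 311711) = sqrt(311530)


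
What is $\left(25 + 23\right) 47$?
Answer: $2256$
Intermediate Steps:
$\left(25 + 23\right) 47 = 48 \cdot 47 = 2256$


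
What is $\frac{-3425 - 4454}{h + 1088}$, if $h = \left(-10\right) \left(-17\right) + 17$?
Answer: $- \frac{7879}{1275} \approx -6.1796$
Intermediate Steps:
$h = 187$ ($h = 170 + 17 = 187$)
$\frac{-3425 - 4454}{h + 1088} = \frac{-3425 - 4454}{187 + 1088} = - \frac{7879}{1275}$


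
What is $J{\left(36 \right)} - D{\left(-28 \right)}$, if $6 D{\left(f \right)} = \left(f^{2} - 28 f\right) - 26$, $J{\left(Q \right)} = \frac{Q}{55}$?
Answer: $- \frac{14099}{55} \approx -256.35$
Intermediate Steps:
$J{\left(Q \right)} = \frac{Q}{55}$ ($J{\left(Q \right)} = Q \frac{1}{55} = \frac{Q}{55}$)
$D{\left(f \right)} = - \frac{13}{3} - \frac{14 f}{3} + \frac{f^{2}}{6}$ ($D{\left(f \right)} = \frac{\left(f^{2} - 28 f\right) - 26}{6} = \frac{-26 + f^{2} - 28 f}{6} = - \frac{13}{3} - \frac{14 f}{3} + \frac{f^{2}}{6}$)
$J{\left(36 \right)} - D{\left(-28 \right)} = \frac{1}{55} \cdot 36 - \left(- \frac{13}{3} - - \frac{392}{3} + \frac{\left(-28\right)^{2}}{6}\right) = \frac{36}{55} - \left(- \frac{13}{3} + \frac{392}{3} + \frac{1}{6} \cdot 784\right) = \frac{36}{55} - \left(- \frac{13}{3} + \frac{392}{3} + \frac{392}{3}\right) = \frac{36}{55} - 257 = - \frac{14099}{55}$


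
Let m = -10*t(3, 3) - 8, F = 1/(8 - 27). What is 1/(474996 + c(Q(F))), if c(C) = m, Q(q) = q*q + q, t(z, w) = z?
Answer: 1/474958 ≈ 2.1055e-6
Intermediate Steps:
F = -1/19 (F = 1/(-19) = -1/19 ≈ -0.052632)
Q(q) = q + q**2 (Q(q) = q**2 + q = q + q**2)
m = -38 (m = -10*3 - 8 = -30 - 8 = -38)
c(C) = -38
1/(474996 + c(Q(F))) = 1/(474996 - 38) = 1/474958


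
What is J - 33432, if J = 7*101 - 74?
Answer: -32799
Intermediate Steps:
J = 633 (J = 707 - 74 = 633)
J - 33432 = 633 - 33432 = -32799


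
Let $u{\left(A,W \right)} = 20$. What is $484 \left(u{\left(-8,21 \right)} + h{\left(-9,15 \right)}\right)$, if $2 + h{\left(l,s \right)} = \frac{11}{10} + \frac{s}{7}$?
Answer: $\frac{359854}{35} \approx 10282.0$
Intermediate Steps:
$h{\left(l,s \right)} = - \frac{9}{10} + \frac{s}{7}$ ($h{\left(l,s \right)} = -2 + \left(\frac{11}{10} + \frac{s}{7}\right) = - \frac{9}{10} + \frac{s}{7}$)
$484 \left(u{\left(-8,21 \right)} + h{\left(-9,15 \right)}\right) = 484 \left(20 + \left(- \frac{9}{10} + \frac{1}{7} \cdot 15\right)\right) = 484 \left(20 + \left(- \frac{9}{10} + \frac{15}{7}\right)\right) = 484 \left(20 + \frac{87}{70}\right) = 484 \cdot \frac{1487}{70} = \frac{359854}{35}$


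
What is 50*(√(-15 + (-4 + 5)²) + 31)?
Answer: 1550 + 50*I*√14 ≈ 1550.0 + 187.08*I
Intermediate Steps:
50*(√(-15 + (-4 + 5)²) + 31) = 50*(√(-15 + 1²) + 31) = 50*(√(-15 + 1) + 31) = 50*(√(-14) + 31) = 50*(I*√14 + 31) = 50*(31 + I*√14) = 1550 + 50*I*√14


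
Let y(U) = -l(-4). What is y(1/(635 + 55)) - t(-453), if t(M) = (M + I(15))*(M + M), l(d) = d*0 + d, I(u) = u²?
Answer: -206564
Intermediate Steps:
l(d) = d (l(d) = 0 + d = d)
t(M) = 2*M*(225 + M) (t(M) = (M + 15²)*(M + M) = (M + 225)*(2*M) = (225 + M)*(2*M) = 2*M*(225 + M))
y(U) = 4 (y(U) = -1*(-4) = 4)
y(1/(635 + 55)) - t(-453) = 4 - 2*(-453)*(225 - 453) = 4 - 2*(-453)*(-228) = 4 - 1*206568 = 4 - 206568 = -206564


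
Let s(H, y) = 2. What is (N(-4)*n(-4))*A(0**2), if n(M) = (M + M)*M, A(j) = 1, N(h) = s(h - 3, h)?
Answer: 64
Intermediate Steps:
N(h) = 2
n(M) = 2*M**2 (n(M) = (2*M)*M = 2*M**2)
(N(-4)*n(-4))*A(0**2) = (2*(2*(-4)**2))*1 = (2*(2*16))*1 = (2*32)*1 = 64*1 = 64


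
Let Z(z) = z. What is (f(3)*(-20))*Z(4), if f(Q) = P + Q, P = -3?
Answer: 0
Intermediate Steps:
f(Q) = -3 + Q
(f(3)*(-20))*Z(4) = ((-3 + 3)*(-20))*4 = (0*(-20))*4 = 0*4 = 0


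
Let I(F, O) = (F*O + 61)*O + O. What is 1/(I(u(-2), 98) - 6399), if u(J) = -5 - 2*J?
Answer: -1/9927 ≈ -0.00010074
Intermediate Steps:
I(F, O) = O + O*(61 + F*O) (I(F, O) = (61 + F*O)*O + O = O*(61 + F*O) + O = O + O*(61 + F*O))
1/(I(u(-2), 98) - 6399) = 1/(98*(62 + (-5 - 2*(-2))*98) - 6399) = 1/(98*(62 + (-5 + 4)*98) - 6399) = 1/(98*(62 - 1*98) - 6399) = 1/(98*(62 - 98) - 6399) = 1/(98*(-36) - 6399) = 1/(-3528 - 6399) = 1/(-9927) = -1/9927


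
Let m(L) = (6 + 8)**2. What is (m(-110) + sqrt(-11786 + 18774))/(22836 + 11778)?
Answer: 98/17307 + sqrt(1747)/17307 ≈ 0.0080775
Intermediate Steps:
m(L) = 196 (m(L) = 14**2 = 196)
(m(-110) + sqrt(-11786 + 18774))/(22836 + 11778) = (196 + sqrt(-11786 + 18774))/(22836 + 11778) = (196 + sqrt(6988))/34614 = (196 + 2*sqrt(1747))*(1/34614) = 98/17307 + sqrt(1747)/17307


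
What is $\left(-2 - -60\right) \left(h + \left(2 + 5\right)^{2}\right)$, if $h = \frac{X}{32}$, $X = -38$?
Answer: $\frac{22185}{8} \approx 2773.1$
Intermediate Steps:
$h = - \frac{19}{16}$ ($h = - \frac{38}{32} = \left(-38\right) \frac{1}{32} = - \frac{19}{16} \approx -1.1875$)
$\left(-2 - -60\right) \left(h + \left(2 + 5\right)^{2}\right) = \left(-2 - -60\right) \left(- \frac{19}{16} + \left(2 + 5\right)^{2}\right) = \left(-2 + 60\right) \left(- \frac{19}{16} + 7^{2}\right) = 58 \left(- \frac{19}{16} + 49\right) = 58 \cdot \frac{765}{16} = \frac{22185}{8}$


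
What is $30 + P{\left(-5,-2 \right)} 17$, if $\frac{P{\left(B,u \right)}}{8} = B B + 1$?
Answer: $3566$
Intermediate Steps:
$P{\left(B,u \right)} = 8 + 8 B^{2}$ ($P{\left(B,u \right)} = 8 \left(B B + 1\right) = 8 \left(B^{2} + 1\right) = 8 \left(1 + B^{2}\right) = 8 + 8 B^{2}$)
$30 + P{\left(-5,-2 \right)} 17 = 30 + \left(8 + 8 \left(-5\right)^{2}\right) 17 = 30 + \left(8 + 8 \cdot 25\right) 17 = 30 + \left(8 + 200\right) 17 = 30 + 208 \cdot 17 = 30 + 3536 = 3566$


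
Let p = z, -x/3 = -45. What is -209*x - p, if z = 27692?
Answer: -55907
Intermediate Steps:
x = 135 (x = -3*(-45) = 135)
p = 27692
-209*x - p = -209*135 - 1*27692 = -28215 - 27692 = -55907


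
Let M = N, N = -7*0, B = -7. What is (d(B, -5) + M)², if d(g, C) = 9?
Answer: 81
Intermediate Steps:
N = 0
M = 0
(d(B, -5) + M)² = (9 + 0)² = 9² = 81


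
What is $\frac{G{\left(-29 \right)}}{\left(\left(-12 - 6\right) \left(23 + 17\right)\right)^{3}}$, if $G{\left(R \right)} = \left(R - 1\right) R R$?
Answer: $\frac{841}{12441600} \approx 6.7596 \cdot 10^{-5}$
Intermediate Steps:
$G{\left(R \right)} = R^{2} \left(-1 + R\right)$ ($G{\left(R \right)} = \left(R - 1\right) R R = \left(-1 + R\right) R R = R \left(-1 + R\right) R = R^{2} \left(-1 + R\right)$)
$\frac{G{\left(-29 \right)}}{\left(\left(-12 - 6\right) \left(23 + 17\right)\right)^{3}} = \frac{\left(-29\right)^{2} \left(-1 - 29\right)}{\left(\left(-12 - 6\right) \left(23 + 17\right)\right)^{3}} = \frac{841 \left(-30\right)}{\left(\left(-18\right) 40\right)^{3}} = - \frac{25230}{\left(-720\right)^{3}} = - \frac{25230}{-373248000} = \left(-25230\right) \left(- \frac{1}{373248000}\right) = \frac{841}{12441600}$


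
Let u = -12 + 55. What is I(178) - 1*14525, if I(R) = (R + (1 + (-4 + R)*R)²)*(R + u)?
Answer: 212011231922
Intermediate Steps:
u = 43
I(R) = (43 + R)*(R + (1 + R*(-4 + R))²) (I(R) = (R + (1 + (-4 + R)*R)²)*(R + 43) = (R + (1 + R*(-4 + R))²)*(43 + R) = (43 + R)*(R + (1 + R*(-4 + R))²))
I(178) - 1*14525 = (43 + 178⁵ - 326*178³ - 300*178 + 35*178⁴ + 767*178²) - 1*14525 = (43 + 178689902368 - 326*5639752 - 53400 + 35*1003875856 + 767*31684) - 14525 = (43 + 178689902368 - 1838559152 - 53400 + 35135654960 + 24301628) - 14525 = 212011246447 - 14525 = 212011231922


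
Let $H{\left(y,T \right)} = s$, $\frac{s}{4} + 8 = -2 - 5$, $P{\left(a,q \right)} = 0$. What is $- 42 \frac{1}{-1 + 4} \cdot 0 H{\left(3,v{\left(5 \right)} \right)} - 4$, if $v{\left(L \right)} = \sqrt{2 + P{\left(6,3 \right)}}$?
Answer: $-4$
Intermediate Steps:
$s = -60$ ($s = -32 + 4 \left(-2 - 5\right) = -32 + 4 \left(-7\right) = -32 - 28 = -60$)
$v{\left(L \right)} = \sqrt{2}$ ($v{\left(L \right)} = \sqrt{2 + 0} = \sqrt{2}$)
$H{\left(y,T \right)} = -60$
$- 42 \frac{1}{-1 + 4} \cdot 0 H{\left(3,v{\left(5 \right)} \right)} - 4 = - 42 \frac{1}{-1 + 4} \cdot 0 \left(-60\right) - 4 = - 42 \cdot \frac{1}{3} \cdot 0 \left(-60\right) - 4 = - 42 \cdot 0 \left(-60\right) - 4 = \left(-42\right) 0 - 4 = 0 - 4 = -4$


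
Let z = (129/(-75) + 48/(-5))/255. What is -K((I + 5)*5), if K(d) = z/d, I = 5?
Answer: 283/318750 ≈ 0.00088784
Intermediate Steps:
z = -283/6375 (z = (129*(-1/75) + 48*(-1/5))*(1/255) = (-43/25 - 48/5)*(1/255) = -283/25*1/255 = -283/6375 ≈ -0.044392)
K(d) = -283/(6375*d)
-K((I + 5)*5) = -(-283)/(6375*((5 + 5)*5)) = -(-283)/(6375*(10*5)) = -(-283)/(6375*50) = -1*(-283/318750) = 283/318750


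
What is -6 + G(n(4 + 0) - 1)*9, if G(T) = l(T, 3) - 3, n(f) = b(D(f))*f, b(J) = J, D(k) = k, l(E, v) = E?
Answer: 102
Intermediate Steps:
n(f) = f² (n(f) = f*f = f²)
G(T) = -3 + T (G(T) = T - 3 = -3 + T)
-6 + G(n(4 + 0) - 1)*9 = -6 + (-3 + ((4 + 0)² - 1))*9 = -6 + (-3 + (4² - 1))*9 = -6 + (-3 + (16 - 1))*9 = -6 + (-3 + 15)*9 = -6 + 12*9 = -6 + 108 = 102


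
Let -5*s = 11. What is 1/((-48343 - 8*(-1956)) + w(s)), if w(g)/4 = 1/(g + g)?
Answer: -11/359655 ≈ -3.0585e-5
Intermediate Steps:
s = -11/5 (s = -⅕*11 = -11/5 ≈ -2.2000)
w(g) = 2/g (w(g) = 4/(g + g) = 4/((2*g)) = 4*(1/(2*g)) = 2/g)
1/((-48343 - 8*(-1956)) + w(s)) = 1/((-48343 - 8*(-1956)) + 2/(-11/5)) = 1/((-48343 + 15648) + 2*(-5/11)) = 1/(-32695 - 10/11) = 1/(-359655/11) = -11/359655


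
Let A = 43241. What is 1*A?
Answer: 43241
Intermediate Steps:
1*A = 1*43241 = 43241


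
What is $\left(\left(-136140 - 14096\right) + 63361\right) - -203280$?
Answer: $116405$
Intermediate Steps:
$\left(\left(-136140 - 14096\right) + 63361\right) - -203280 = \left(-150236 + 63361\right) + 203280 = -86875 + 203280 = 116405$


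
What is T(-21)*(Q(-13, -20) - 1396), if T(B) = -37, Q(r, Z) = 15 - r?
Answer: 50616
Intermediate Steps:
T(-21)*(Q(-13, -20) - 1396) = -37*((15 - 1*(-13)) - 1396) = -37*((15 + 13) - 1396) = -37*(28 - 1396) = -37*(-1368) = 50616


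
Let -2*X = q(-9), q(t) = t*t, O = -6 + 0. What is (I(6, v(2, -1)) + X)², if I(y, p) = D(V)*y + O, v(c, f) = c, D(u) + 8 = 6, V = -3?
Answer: 13689/4 ≈ 3422.3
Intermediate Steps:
D(u) = -2 (D(u) = -8 + 6 = -2)
O = -6
q(t) = t²
X = -81/2 (X = -½*(-9)² = -½*81 = -81/2 ≈ -40.500)
I(y, p) = -6 - 2*y (I(y, p) = -2*y - 6 = -6 - 2*y)
(I(6, v(2, -1)) + X)² = ((-6 - 2*6) - 81/2)² = ((-6 - 12) - 81/2)² = (-18 - 81/2)² = (-117/2)² = 13689/4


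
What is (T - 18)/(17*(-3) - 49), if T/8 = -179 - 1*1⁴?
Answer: 729/50 ≈ 14.580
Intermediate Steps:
T = -1440 (T = 8*(-179 - 1*1⁴) = 8*(-179 - 1*1) = 8*(-179 - 1) = 8*(-180) = -1440)
(T - 18)/(17*(-3) - 49) = (-1440 - 18)/(17*(-3) - 49) = -1458/(-51 - 49) = -1458/(-100) = -1458*(-1/100) = 729/50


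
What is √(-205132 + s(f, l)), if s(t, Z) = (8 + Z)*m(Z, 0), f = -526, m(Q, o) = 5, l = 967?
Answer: I*√200257 ≈ 447.5*I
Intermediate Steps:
s(t, Z) = 40 + 5*Z (s(t, Z) = (8 + Z)*5 = 40 + 5*Z)
√(-205132 + s(f, l)) = √(-205132 + (40 + 5*967)) = √(-205132 + (40 + 4835)) = √(-205132 + 4875) = √(-200257) = I*√200257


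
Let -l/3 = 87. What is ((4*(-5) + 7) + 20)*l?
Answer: -1827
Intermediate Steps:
l = -261 (l = -3*87 = -261)
((4*(-5) + 7) + 20)*l = ((4*(-5) + 7) + 20)*(-261) = ((-20 + 7) + 20)*(-261) = (-13 + 20)*(-261) = 7*(-261) = -1827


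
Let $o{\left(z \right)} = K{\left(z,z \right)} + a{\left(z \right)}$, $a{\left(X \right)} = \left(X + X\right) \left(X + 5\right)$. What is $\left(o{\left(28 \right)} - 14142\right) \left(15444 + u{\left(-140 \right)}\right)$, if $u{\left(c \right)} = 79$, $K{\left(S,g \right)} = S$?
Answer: $-190405118$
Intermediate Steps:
$a{\left(X \right)} = 2 X \left(5 + X\right)$
$o{\left(z \right)} = z + 2 z \left(5 + z\right)$
$\left(o{\left(28 \right)} - 14142\right) \left(15444 + u{\left(-140 \right)}\right) = \left(28 \left(11 + 2 \cdot 28\right) - 14142\right) \left(15444 + 79\right) = \left(28 \left(11 + 56\right) - 14142\right) 15523 = \left(28 \cdot 67 - 14142\right) 15523 = \left(1876 - 14142\right) 15523 = \left(-12266\right) 15523 = -190405118$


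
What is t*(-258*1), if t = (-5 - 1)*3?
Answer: 4644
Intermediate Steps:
t = -18 (t = -6*3 = -18)
t*(-258*1) = -(-4644) = -18*(-258) = 4644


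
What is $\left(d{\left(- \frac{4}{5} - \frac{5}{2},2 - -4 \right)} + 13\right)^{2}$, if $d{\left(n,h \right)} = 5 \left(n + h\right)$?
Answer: $\frac{2809}{4} \approx 702.25$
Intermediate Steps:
$d{\left(n,h \right)} = 5 h + 5 n$ ($d{\left(n,h \right)} = 5 \left(h + n\right) = 5 h + 5 n$)
$\left(d{\left(- \frac{4}{5} - \frac{5}{2},2 - -4 \right)} + 13\right)^{2} = \left(\left(5 \left(2 - -4\right) + 5 \left(- \frac{4}{5} - \frac{5}{2}\right)\right) + 13\right)^{2} = \left(\left(5 \left(2 + 4\right) + 5 \left(\left(-4\right) \frac{1}{5} - \frac{5}{2}\right)\right) + 13\right)^{2} = \left(\left(5 \cdot 6 + 5 \left(- \frac{4}{5} - \frac{5}{2}\right)\right) + 13\right)^{2} = \left(\left(30 + 5 \left(- \frac{33}{10}\right)\right) + 13\right)^{2} = \left(\left(30 - \frac{33}{2}\right) + 13\right)^{2} = \left(\frac{27}{2} + 13\right)^{2} = \left(\frac{53}{2}\right)^{2} = \frac{2809}{4}$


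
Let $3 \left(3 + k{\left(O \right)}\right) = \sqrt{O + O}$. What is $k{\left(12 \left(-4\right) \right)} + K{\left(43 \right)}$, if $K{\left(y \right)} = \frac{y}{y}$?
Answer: $-2 + \frac{4 i \sqrt{6}}{3} \approx -2.0 + 3.266 i$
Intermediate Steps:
$K{\left(y \right)} = 1$
$k{\left(O \right)} = -3 + \frac{\sqrt{2} \sqrt{O}}{3}$ ($k{\left(O \right)} = -3 + \frac{\sqrt{O + O}}{3} = -3 + \frac{\sqrt{2 O}}{3} = -3 + \frac{\sqrt{2} \sqrt{O}}{3}$)
$k{\left(12 \left(-4\right) \right)} + K{\left(43 \right)} = \left(-3 + \frac{\sqrt{2} \sqrt{12 \left(-4\right)}}{3}\right) + 1 = \left(-3 + \frac{\sqrt{2} \sqrt{-48}}{3}\right) + 1 = \left(-3 + \frac{\sqrt{2} \cdot 4 i \sqrt{3}}{3}\right) + 1 = \left(-3 + \frac{4 i \sqrt{6}}{3}\right) + 1 = -2 + \frac{4 i \sqrt{6}}{3}$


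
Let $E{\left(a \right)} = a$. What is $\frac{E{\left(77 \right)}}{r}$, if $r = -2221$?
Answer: $- \frac{77}{2221} \approx -0.034669$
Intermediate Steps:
$\frac{E{\left(77 \right)}}{r} = \frac{77}{-2221} = 77 \left(- \frac{1}{2221}\right) = - \frac{77}{2221}$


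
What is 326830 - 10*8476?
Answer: 242070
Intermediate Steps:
326830 - 10*8476 = 326830 - 84760 = 242070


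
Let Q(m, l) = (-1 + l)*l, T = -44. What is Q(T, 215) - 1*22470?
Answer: 23540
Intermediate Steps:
Q(m, l) = l*(-1 + l)
Q(T, 215) - 1*22470 = 215*(-1 + 215) - 1*22470 = 215*214 - 22470 = 46010 - 22470 = 23540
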